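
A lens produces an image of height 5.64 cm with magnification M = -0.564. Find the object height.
ho = |hi|/|M| = 10 cm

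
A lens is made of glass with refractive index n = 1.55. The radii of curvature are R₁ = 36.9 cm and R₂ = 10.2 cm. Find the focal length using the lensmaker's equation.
1/f = (n − 1)(1/R₁ − 1/R₂) → f = -25.63 cm (diverging lens)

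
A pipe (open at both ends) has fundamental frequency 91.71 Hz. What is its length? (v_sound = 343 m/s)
L = v/(2f₁) = 1.87 m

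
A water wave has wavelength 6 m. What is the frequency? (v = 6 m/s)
f = v/λ = 1 Hz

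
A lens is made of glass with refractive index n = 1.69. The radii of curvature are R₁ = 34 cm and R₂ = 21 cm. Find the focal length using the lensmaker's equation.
1/f = (n − 1)(1/R₁ − 1/R₂) → f = -79.6 cm (diverging lens)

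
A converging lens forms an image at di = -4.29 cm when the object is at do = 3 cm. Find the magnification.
M = −di/do = 1.43 (upright image)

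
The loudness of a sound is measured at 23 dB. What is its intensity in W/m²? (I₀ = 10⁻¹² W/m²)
I = I₀·10^(β/10) = 2.00 × 10⁻¹⁰ W/m²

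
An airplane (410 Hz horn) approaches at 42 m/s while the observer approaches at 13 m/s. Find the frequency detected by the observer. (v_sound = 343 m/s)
f_obs = f·(v + v_o)/(v − v_s) = 484.9 Hz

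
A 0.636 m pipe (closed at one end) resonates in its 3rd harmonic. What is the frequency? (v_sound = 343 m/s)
fₙ = nv/(4L) = 404.5 Hz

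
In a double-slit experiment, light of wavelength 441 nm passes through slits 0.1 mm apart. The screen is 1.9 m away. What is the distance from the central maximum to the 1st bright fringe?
y = mλL/d = 8.379 mm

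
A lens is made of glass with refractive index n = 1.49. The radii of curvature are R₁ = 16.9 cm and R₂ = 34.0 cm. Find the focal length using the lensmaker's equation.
1/f = (n − 1)(1/R₁ − 1/R₂) → f = 68.58 cm (converging lens)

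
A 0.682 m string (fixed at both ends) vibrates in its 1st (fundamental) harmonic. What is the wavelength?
λₙ = 2L/n = 1.364 m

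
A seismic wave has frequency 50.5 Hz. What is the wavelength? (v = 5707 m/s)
λ = v/f = 113 m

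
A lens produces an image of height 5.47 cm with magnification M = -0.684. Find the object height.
ho = |hi|/|M| = 7.997 cm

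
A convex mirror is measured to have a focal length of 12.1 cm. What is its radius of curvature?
R = 2|f| = 24.2 cm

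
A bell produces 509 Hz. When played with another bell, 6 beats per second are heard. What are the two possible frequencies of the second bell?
f₂ = 509 ± 6 Hz → 515 Hz or 503 Hz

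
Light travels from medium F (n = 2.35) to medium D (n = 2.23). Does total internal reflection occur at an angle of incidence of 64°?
θc = arcsin(n₂/n₁) = 71.61°; 64° < θc, so no — the ray refracts.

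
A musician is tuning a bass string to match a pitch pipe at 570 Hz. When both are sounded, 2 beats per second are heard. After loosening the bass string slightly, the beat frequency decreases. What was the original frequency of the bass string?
572 Hz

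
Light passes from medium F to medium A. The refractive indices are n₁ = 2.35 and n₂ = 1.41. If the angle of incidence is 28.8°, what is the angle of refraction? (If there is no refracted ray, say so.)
sin θ₂ = (n₁/n₂)·sin θ₁ = 0.8029 → θ₂ = 53.41°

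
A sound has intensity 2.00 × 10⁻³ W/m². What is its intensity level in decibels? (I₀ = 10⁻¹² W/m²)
β = 10·log₁₀(I/I₀) = 93.01 dB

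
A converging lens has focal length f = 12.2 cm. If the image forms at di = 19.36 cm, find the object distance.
1/do = 1/f − 1/di → do = 32.99 cm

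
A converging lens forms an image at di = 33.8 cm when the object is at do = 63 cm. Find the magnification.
M = −di/do = -0.5365 (inverted image)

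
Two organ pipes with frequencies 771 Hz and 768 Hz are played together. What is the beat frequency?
3 Hz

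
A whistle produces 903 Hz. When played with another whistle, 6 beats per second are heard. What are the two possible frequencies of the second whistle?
f₂ = 903 ± 6 Hz → 909 Hz or 897 Hz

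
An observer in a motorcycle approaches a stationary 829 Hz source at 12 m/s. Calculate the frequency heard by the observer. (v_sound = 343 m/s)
f_obs = f·(v + v_o)/v = 858 Hz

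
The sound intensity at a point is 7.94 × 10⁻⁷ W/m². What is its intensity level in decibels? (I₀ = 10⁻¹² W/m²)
β = 10·log₁₀(I/I₀) = 59 dB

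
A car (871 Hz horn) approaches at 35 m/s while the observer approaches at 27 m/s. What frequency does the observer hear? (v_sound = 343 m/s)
f_obs = f·(v + v_o)/(v − v_s) = 1046 Hz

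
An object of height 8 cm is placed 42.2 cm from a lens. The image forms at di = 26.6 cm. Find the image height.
hi = (-di/do) × ho = -5.043 cm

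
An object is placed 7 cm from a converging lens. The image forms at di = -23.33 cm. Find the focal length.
1/f = 1/do + 1/di → f = 10 cm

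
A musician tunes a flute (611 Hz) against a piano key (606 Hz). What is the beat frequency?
5 Hz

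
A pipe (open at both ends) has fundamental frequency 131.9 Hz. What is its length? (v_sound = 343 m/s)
L = v/(2f₁) = 1.3 m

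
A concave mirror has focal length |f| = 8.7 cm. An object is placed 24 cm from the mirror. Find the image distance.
f = +8.7 cm (concave); 1/di = 1/f − 1/do → di = 13.65 cm (real image, in front of mirror)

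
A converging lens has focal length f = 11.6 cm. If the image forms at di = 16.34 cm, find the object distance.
1/do = 1/f − 1/di → do = 39.99 cm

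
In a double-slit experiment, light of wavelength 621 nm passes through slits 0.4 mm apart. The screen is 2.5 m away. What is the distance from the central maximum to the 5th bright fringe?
y = mλL/d = 19.41 mm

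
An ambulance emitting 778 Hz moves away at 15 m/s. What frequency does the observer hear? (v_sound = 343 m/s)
f_obs = f·v/(v + v_s) = 745.4 Hz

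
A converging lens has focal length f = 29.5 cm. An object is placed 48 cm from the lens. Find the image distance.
1/di = 1/f − 1/do → di = 76.54 cm (real image)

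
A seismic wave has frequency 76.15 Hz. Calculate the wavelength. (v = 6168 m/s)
λ = v/f = 81 m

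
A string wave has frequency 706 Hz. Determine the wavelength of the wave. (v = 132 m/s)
λ = v/f = 0.187 m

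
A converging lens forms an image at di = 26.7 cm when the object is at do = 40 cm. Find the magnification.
M = −di/do = -0.6675 (inverted image)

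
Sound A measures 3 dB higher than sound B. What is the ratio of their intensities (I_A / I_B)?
I_A/I_B = 10^(Δβ/10) = 1.995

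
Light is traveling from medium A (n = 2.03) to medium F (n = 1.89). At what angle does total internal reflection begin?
θc = arcsin(n₂/n₁) = 68.6°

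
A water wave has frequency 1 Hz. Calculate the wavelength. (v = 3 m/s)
λ = v/f = 3 m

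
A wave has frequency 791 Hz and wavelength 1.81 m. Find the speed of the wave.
v = fλ = 1432 m/s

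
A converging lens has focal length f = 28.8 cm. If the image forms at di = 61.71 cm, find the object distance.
1/do = 1/f − 1/di → do = 54 cm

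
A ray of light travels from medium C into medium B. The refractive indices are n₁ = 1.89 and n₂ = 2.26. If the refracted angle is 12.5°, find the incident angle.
sin θ₁ = (n₂/n₁)·sin θ₂ → θ₁ = 15°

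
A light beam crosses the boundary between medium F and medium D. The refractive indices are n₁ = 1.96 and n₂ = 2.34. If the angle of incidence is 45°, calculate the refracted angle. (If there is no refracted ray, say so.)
sin θ₂ = (n₁/n₂)·sin θ₁ = 0.5923 → θ₂ = 36.32°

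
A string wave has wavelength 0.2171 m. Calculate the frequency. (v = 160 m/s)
f = v/λ = 737 Hz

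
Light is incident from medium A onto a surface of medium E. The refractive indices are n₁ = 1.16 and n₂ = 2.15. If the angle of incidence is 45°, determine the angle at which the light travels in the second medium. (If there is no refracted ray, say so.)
sin θ₂ = (n₁/n₂)·sin θ₁ = 0.3815 → θ₂ = 22.43°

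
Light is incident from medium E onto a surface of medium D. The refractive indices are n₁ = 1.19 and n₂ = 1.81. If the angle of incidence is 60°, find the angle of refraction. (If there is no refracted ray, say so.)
sin θ₂ = (n₁/n₂)·sin θ₁ = 0.5694 → θ₂ = 34.71°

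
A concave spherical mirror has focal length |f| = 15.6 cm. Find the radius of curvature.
R = 2|f| = 31.2 cm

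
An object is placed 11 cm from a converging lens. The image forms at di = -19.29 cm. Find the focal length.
1/f = 1/do + 1/di → f = 25.6 cm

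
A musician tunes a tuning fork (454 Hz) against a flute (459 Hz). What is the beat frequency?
5 Hz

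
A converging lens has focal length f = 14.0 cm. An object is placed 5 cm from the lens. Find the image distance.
1/di = 1/f − 1/do → di = -7.778 cm (virtual image)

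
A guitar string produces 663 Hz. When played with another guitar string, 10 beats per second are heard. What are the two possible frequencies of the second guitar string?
f₂ = 663 ± 10 Hz → 673 Hz or 653 Hz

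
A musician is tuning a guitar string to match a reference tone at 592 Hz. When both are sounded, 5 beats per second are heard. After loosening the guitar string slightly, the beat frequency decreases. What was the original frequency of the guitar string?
597 Hz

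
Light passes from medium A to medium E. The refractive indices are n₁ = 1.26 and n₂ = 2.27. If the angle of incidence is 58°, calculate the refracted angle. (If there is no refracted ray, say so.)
sin θ₂ = (n₁/n₂)·sin θ₁ = 0.4707 → θ₂ = 28.08°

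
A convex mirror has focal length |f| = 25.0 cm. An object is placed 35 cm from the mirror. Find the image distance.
f = −25.0 cm (convex); 1/di = 1/f − 1/do → di = -14.58 cm (virtual image, behind mirror)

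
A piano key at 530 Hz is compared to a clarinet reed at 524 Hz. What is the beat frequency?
6 Hz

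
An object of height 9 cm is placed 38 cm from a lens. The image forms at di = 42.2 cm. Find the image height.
hi = (-di/do) × ho = -9.995 cm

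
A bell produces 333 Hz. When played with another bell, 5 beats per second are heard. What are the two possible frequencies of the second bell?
f₂ = 333 ± 5 Hz → 338 Hz or 328 Hz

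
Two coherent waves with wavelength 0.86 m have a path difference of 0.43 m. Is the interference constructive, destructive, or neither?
destructive — path difference = 0.5λ, an odd multiple of λ/2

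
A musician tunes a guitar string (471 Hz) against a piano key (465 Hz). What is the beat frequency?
6 Hz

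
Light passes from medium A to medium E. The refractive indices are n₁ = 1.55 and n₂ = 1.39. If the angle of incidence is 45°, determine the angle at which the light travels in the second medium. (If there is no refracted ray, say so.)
sin θ₂ = (n₁/n₂)·sin θ₁ = 0.7885 → θ₂ = 52.05°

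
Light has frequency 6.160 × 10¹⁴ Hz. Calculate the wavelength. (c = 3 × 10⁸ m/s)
λ = c/f = 487 nm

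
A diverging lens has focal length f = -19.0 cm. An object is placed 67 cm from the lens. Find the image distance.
1/di = 1/f − 1/do → di = -14.8 cm (virtual image)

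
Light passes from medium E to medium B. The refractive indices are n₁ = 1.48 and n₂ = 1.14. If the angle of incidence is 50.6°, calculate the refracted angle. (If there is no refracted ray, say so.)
sin θ₂ = (n₁/n₂)·sin θ₁ = 1.003 > 1, so there is no refracted ray — the light undergoes total internal reflection.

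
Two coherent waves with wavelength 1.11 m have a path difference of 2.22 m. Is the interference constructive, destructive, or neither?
constructive — path difference = 2λ, a whole number of wavelengths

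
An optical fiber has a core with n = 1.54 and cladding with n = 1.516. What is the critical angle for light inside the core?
θc = arcsin(n_cladding/n_core) = 79.87°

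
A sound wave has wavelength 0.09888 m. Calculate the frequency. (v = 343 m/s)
f = v/λ = 3469 Hz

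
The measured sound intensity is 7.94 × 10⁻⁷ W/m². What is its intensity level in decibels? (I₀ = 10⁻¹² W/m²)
β = 10·log₁₀(I/I₀) = 59 dB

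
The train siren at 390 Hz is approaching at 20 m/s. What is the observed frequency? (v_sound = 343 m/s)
f_obs = f·v/(v − v_s) = 414.1 Hz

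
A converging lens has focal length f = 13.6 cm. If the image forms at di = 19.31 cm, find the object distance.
1/do = 1/f − 1/di → do = 45.99 cm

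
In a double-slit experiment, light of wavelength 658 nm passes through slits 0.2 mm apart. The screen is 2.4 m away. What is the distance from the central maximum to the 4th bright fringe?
y = mλL/d = 31.58 mm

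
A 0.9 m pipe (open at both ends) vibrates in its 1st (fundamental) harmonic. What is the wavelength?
λₙ = 2L/n = 1.8 m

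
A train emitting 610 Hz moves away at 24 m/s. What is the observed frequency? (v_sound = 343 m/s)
f_obs = f·v/(v + v_s) = 570.1 Hz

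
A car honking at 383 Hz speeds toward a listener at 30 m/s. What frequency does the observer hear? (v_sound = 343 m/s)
f_obs = f·v/(v − v_s) = 419.7 Hz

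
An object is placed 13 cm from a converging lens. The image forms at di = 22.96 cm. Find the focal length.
1/f = 1/do + 1/di → f = 8.3 cm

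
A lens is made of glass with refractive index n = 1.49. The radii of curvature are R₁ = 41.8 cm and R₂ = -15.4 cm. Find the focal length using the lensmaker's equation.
1/f = (n − 1)(1/R₁ − 1/R₂) → f = 22.97 cm (converging lens)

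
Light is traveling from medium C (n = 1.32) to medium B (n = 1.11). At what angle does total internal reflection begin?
θc = arcsin(n₂/n₁) = 57.24°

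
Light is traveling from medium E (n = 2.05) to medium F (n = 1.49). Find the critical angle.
θc = arcsin(n₂/n₁) = 46.62°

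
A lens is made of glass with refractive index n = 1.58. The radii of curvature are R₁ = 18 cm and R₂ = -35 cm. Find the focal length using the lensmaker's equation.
1/f = (n − 1)(1/R₁ − 1/R₂) → f = 20.49 cm (converging lens)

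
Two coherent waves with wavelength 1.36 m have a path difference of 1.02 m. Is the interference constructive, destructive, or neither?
neither (partial) — path difference = 0.75λ, neither a whole number of wavelengths nor an odd multiple of λ/2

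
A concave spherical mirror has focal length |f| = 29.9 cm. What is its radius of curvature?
R = 2|f| = 59.8 cm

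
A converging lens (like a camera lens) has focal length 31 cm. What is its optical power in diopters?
P = 1/f = 3.226 D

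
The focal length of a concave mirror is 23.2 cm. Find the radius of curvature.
R = 2|f| = 46.4 cm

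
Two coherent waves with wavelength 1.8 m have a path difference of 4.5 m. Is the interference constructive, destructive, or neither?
destructive — path difference = 2.5λ, an odd multiple of λ/2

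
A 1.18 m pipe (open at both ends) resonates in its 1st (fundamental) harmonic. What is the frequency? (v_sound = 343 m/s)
fₙ = nv/(2L) = 145.3 Hz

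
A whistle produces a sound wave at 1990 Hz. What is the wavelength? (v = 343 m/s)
λ = v/f = 0.1724 m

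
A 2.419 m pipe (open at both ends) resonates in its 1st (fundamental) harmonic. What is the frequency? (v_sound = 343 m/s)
fₙ = nv/(2L) = 70.9 Hz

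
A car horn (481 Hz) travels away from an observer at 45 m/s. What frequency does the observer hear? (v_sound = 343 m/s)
f_obs = f·v/(v + v_s) = 425.2 Hz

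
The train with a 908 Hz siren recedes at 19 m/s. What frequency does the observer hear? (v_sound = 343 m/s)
f_obs = f·v/(v + v_s) = 860.3 Hz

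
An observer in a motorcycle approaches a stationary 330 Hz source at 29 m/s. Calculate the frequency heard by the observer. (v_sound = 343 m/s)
f_obs = f·(v + v_o)/v = 357.9 Hz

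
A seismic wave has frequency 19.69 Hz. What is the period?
T = 1/f = 0.05079 s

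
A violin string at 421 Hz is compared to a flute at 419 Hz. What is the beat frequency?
2 Hz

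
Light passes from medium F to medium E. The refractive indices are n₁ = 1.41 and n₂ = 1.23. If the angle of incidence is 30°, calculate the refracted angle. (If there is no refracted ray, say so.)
sin θ₂ = (n₁/n₂)·sin θ₁ = 0.5732 → θ₂ = 34.97°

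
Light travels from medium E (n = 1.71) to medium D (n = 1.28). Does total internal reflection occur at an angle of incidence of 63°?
θc = arcsin(n₂/n₁) = 48.46°; 63° > θc, so yes — total internal reflection.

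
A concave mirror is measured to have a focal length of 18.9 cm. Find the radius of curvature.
R = 2|f| = 37.8 cm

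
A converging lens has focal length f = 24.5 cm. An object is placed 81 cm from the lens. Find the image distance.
1/di = 1/f − 1/do → di = 35.12 cm (real image)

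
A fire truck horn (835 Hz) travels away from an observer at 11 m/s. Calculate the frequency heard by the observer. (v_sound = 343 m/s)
f_obs = f·v/(v + v_s) = 809.1 Hz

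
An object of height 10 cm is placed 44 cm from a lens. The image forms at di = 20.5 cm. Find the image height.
hi = (-di/do) × ho = -4.659 cm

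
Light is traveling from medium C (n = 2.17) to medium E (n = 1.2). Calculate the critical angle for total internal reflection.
θc = arcsin(n₂/n₁) = 33.57°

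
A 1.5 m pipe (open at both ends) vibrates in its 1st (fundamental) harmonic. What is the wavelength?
λₙ = 2L/n = 3 m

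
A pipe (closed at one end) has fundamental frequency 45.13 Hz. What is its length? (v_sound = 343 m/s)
L = v/(4f₁) = 1.9 m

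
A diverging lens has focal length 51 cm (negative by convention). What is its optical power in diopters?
P = 1/f = -1.961 D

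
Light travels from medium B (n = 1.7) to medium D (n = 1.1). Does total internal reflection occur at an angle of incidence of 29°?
θc = arcsin(n₂/n₁) = 40.32°; 29° < θc, so no — the ray refracts.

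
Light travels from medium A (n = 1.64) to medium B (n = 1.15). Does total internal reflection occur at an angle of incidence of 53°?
θc = arcsin(n₂/n₁) = 44.52°; 53° > θc, so yes — total internal reflection.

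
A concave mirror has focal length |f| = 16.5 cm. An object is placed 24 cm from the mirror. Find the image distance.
f = +16.5 cm (concave); 1/di = 1/f − 1/do → di = 52.8 cm (real image, in front of mirror)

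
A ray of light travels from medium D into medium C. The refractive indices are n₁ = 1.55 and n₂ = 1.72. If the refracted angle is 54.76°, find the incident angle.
sin θ₁ = (n₂/n₁)·sin θ₂ → θ₁ = 65°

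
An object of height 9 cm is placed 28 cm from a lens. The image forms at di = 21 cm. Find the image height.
hi = (-di/do) × ho = -6.75 cm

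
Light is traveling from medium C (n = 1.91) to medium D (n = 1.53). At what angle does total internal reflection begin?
θc = arcsin(n₂/n₁) = 53.23°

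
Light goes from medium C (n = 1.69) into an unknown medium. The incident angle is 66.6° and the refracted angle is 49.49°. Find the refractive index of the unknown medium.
n₂ = n₁·sin θ₁ / sin θ₂ = 2.04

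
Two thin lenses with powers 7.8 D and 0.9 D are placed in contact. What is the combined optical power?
P_total = P₁ + P₂ = 8.7 D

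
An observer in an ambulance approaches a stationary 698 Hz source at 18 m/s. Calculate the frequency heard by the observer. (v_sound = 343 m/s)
f_obs = f·(v + v_o)/v = 734.6 Hz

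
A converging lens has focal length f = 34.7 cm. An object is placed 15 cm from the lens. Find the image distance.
1/di = 1/f − 1/do → di = -26.42 cm (virtual image)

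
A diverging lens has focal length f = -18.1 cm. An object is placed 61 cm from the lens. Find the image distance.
1/di = 1/f − 1/do → di = -13.96 cm (virtual image)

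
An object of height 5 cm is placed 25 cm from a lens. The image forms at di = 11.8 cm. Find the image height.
hi = (-di/do) × ho = -2.36 cm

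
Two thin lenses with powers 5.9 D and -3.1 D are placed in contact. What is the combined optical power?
P_total = P₁ + P₂ = 2.8 D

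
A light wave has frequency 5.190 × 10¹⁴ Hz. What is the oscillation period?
T = 1/f = 1.927 × 10⁻¹⁵ s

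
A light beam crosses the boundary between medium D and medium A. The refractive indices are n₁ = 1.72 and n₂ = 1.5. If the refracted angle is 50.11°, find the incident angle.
sin θ₁ = (n₂/n₁)·sin θ₂ → θ₁ = 42°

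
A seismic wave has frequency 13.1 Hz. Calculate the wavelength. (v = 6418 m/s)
λ = v/f = 489.9 m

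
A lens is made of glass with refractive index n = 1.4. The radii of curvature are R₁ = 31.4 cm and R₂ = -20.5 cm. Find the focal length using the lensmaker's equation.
1/f = (n − 1)(1/R₁ − 1/R₂) → f = 31.01 cm (converging lens)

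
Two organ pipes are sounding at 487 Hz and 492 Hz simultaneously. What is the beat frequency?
5 Hz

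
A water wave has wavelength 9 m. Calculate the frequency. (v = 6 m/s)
f = v/λ = 0.6667 Hz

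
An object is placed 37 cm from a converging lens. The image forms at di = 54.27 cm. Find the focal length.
1/f = 1/do + 1/di → f = 22 cm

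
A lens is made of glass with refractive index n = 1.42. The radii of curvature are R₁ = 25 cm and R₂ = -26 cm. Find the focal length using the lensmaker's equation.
1/f = (n − 1)(1/R₁ − 1/R₂) → f = 30.35 cm (converging lens)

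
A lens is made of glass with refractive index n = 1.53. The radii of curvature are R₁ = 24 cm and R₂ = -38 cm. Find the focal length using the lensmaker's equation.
1/f = (n − 1)(1/R₁ − 1/R₂) → f = 27.75 cm (converging lens)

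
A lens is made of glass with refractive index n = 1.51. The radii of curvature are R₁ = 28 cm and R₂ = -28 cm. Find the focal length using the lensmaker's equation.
1/f = (n − 1)(1/R₁ − 1/R₂) → f = 27.45 cm (converging lens)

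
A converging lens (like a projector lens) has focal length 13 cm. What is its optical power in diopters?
P = 1/f = 7.692 D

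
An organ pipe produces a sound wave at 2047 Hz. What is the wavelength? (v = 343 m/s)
λ = v/f = 0.1676 m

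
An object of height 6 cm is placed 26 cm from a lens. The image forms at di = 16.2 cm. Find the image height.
hi = (-di/do) × ho = -3.738 cm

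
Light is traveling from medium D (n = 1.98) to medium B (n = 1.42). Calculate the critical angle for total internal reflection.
θc = arcsin(n₂/n₁) = 45.82°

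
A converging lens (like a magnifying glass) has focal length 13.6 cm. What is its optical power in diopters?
P = 1/f = 7.353 D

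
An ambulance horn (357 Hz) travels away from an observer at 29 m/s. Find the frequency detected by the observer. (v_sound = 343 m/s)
f_obs = f·v/(v + v_s) = 329.2 Hz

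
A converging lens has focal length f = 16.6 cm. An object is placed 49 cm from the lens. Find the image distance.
1/di = 1/f − 1/do → di = 25.1 cm (real image)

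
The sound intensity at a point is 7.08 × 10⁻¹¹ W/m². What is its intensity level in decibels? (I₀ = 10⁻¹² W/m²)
β = 10·log₁₀(I/I₀) = 18.5 dB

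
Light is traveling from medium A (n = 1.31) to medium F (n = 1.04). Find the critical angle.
θc = arcsin(n₂/n₁) = 52.55°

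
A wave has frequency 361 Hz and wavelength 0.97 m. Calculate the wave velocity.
v = fλ = 350.2 m/s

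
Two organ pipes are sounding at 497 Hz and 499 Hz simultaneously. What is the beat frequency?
2 Hz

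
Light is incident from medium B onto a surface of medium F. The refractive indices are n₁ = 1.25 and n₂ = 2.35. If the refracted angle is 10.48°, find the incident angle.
sin θ₁ = (n₂/n₁)·sin θ₂ → θ₁ = 20°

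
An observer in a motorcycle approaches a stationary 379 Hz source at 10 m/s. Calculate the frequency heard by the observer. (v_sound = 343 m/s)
f_obs = f·(v + v_o)/v = 390 Hz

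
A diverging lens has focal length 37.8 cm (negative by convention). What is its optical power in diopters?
P = 1/f = -2.646 D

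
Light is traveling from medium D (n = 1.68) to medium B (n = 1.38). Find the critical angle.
θc = arcsin(n₂/n₁) = 55.23°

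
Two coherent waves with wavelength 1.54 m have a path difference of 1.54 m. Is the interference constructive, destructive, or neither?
constructive — path difference = 1λ, a whole number of wavelengths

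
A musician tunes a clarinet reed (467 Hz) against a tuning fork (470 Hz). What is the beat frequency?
3 Hz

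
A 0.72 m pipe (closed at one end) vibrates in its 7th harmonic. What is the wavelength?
λₙ = 4L/n = 0.4114 m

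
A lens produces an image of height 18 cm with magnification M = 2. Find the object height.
ho = |hi|/|M| = 9 cm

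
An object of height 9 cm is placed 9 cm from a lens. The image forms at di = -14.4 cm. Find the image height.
hi = (-di/do) × ho = 14.4 cm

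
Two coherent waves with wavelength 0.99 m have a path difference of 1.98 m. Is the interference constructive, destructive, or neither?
constructive — path difference = 2λ, a whole number of wavelengths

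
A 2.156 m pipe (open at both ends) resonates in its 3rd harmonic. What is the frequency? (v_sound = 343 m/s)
fₙ = nv/(2L) = 238.6 Hz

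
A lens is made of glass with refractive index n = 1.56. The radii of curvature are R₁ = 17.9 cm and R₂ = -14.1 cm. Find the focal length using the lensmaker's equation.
1/f = (n − 1)(1/R₁ − 1/R₂) → f = 14.08 cm (converging lens)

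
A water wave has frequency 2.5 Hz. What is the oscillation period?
T = 1/f = 0.4 s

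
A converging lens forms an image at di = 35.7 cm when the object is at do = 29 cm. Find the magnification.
M = −di/do = -1.231 (inverted image)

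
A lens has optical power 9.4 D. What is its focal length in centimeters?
f = 1/P = 10.64 cm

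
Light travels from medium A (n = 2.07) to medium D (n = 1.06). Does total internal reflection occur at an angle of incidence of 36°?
θc = arcsin(n₂/n₁) = 30.8°; 36° > θc, so yes — total internal reflection.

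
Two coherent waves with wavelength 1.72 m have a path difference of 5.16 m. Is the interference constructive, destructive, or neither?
constructive — path difference = 3λ, a whole number of wavelengths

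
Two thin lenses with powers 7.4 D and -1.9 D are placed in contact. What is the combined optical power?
P_total = P₁ + P₂ = 5.5 D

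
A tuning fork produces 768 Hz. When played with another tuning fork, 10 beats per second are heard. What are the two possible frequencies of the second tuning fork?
f₂ = 768 ± 10 Hz → 778 Hz or 758 Hz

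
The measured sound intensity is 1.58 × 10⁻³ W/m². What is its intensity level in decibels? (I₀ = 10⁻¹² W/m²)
β = 10·log₁₀(I/I₀) = 91.99 dB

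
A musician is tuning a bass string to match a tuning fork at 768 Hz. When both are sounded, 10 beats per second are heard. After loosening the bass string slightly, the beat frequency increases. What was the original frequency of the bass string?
758 Hz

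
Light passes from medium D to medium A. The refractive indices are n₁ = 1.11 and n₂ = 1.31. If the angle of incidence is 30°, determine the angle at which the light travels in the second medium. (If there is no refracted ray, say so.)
sin θ₂ = (n₁/n₂)·sin θ₁ = 0.4237 → θ₂ = 25.07°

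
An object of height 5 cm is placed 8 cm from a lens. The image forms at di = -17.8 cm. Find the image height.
hi = (-di/do) × ho = 11.12 cm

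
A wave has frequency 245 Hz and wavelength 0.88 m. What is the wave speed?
v = fλ = 215.6 m/s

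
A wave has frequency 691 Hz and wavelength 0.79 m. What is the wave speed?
v = fλ = 545.9 m/s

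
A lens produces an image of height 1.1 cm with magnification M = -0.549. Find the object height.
ho = |hi|/|M| = 2.004 cm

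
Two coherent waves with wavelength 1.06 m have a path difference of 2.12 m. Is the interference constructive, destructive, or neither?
constructive — path difference = 2λ, a whole number of wavelengths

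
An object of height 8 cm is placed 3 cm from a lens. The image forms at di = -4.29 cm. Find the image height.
hi = (-di/do) × ho = 11.44 cm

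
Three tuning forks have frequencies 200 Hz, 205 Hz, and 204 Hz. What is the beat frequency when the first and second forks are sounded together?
5 Hz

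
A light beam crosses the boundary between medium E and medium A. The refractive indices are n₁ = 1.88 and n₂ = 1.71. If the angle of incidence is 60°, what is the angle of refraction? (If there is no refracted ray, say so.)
sin θ₂ = (n₁/n₂)·sin θ₁ = 0.9521 → θ₂ = 72.2°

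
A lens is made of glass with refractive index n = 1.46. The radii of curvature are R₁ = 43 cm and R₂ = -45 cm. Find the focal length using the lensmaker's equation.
1/f = (n − 1)(1/R₁ − 1/R₂) → f = 47.8 cm (converging lens)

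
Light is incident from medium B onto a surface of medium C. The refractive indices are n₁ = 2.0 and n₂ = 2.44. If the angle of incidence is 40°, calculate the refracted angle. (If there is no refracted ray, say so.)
sin θ₂ = (n₁/n₂)·sin θ₁ = 0.5269 → θ₂ = 31.79°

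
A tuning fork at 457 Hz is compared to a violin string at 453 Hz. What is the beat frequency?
4 Hz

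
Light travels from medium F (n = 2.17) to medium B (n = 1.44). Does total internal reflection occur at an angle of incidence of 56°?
θc = arcsin(n₂/n₁) = 41.57°; 56° > θc, so yes — total internal reflection.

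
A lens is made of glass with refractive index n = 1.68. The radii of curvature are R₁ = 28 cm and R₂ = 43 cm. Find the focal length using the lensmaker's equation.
1/f = (n − 1)(1/R₁ − 1/R₂) → f = 118 cm (converging lens)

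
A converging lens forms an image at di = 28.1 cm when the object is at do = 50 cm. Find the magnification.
M = −di/do = -0.562 (inverted image)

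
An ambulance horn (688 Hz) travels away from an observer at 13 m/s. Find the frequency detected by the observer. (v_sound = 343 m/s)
f_obs = f·v/(v + v_s) = 662.9 Hz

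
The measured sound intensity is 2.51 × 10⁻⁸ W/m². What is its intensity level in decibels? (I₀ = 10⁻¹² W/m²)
β = 10·log₁₀(I/I₀) = 44 dB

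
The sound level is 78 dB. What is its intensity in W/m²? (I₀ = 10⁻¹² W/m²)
I = I₀·10^(β/10) = 6.31 × 10⁻⁵ W/m²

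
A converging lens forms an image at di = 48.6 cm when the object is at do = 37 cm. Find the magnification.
M = −di/do = -1.314 (inverted image)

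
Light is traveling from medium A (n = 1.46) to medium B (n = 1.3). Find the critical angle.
θc = arcsin(n₂/n₁) = 62.92°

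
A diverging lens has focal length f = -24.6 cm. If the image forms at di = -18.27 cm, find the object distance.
1/do = 1/f − 1/di → do = 71 cm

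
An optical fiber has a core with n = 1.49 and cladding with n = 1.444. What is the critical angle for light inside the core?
θc = arcsin(n_cladding/n_core) = 75.73°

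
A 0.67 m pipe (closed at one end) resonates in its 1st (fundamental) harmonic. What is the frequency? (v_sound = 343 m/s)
fₙ = nv/(4L) = 128 Hz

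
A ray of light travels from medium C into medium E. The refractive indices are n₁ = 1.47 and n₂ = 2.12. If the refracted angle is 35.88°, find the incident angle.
sin θ₁ = (n₂/n₁)·sin θ₂ → θ₁ = 57.7°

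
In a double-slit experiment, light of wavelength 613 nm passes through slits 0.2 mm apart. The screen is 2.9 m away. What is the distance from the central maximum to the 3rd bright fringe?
y = mλL/d = 26.67 mm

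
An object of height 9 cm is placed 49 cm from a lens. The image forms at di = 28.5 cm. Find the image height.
hi = (-di/do) × ho = -5.235 cm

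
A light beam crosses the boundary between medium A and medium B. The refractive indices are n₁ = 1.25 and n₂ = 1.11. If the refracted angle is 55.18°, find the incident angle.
sin θ₁ = (n₂/n₁)·sin θ₂ → θ₁ = 46.8°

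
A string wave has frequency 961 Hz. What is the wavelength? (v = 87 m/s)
λ = v/f = 0.09053 m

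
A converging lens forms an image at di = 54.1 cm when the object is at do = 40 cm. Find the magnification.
M = −di/do = -1.353 (inverted image)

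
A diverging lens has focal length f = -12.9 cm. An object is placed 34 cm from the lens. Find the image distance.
1/di = 1/f − 1/do → di = -9.352 cm (virtual image)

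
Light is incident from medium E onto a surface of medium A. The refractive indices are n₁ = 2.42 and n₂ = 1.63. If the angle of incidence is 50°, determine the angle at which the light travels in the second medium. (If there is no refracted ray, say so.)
sin θ₂ = (n₁/n₂)·sin θ₁ = 1.137 > 1, so there is no refracted ray — the light undergoes total internal reflection.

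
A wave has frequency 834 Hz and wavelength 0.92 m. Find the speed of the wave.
v = fλ = 767.3 m/s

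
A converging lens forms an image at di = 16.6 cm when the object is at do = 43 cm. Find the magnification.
M = −di/do = -0.386 (inverted image)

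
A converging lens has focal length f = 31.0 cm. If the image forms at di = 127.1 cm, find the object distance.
1/do = 1/f − 1/di → do = 41 cm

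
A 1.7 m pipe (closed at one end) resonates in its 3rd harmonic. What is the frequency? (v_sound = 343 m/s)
fₙ = nv/(4L) = 151.3 Hz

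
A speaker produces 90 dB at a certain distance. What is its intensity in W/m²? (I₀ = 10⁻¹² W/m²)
I = I₀·10^(β/10) = 1.00 × 10⁻³ W/m²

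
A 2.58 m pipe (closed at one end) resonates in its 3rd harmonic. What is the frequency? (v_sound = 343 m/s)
fₙ = nv/(4L) = 99.71 Hz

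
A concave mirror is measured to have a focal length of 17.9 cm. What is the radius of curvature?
R = 2|f| = 35.8 cm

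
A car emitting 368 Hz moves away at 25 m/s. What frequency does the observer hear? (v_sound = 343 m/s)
f_obs = f·v/(v + v_s) = 343 Hz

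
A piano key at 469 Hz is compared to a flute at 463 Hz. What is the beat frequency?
6 Hz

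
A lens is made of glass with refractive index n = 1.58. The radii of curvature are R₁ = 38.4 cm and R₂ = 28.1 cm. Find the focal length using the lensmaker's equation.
1/f = (n − 1)(1/R₁ − 1/R₂) → f = -180.6 cm (diverging lens)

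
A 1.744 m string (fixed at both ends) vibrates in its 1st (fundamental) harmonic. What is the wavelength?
λₙ = 2L/n = 3.488 m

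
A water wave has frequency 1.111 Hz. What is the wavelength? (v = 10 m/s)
λ = v/f = 9.001 m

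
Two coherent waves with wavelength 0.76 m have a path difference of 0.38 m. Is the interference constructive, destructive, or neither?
destructive — path difference = 0.5λ, an odd multiple of λ/2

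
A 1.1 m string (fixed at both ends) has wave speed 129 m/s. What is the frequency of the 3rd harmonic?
fₙ = nv/(2L) = 175.9 Hz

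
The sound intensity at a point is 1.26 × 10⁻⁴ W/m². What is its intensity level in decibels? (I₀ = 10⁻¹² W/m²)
β = 10·log₁₀(I/I₀) = 81 dB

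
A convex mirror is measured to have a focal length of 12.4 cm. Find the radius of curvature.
R = 2|f| = 24.8 cm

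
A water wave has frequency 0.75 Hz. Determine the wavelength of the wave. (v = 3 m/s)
λ = v/f = 4 m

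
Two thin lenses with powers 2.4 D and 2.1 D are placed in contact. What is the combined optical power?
P_total = P₁ + P₂ = 4.5 D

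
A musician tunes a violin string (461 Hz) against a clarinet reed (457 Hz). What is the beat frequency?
4 Hz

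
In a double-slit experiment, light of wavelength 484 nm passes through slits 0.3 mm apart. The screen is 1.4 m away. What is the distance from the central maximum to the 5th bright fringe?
y = mλL/d = 11.29 mm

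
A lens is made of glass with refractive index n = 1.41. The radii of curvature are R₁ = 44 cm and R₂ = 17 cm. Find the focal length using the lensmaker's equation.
1/f = (n − 1)(1/R₁ − 1/R₂) → f = -67.57 cm (diverging lens)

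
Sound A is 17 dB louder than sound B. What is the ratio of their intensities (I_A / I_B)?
I_A/I_B = 10^(Δβ/10) = 50.12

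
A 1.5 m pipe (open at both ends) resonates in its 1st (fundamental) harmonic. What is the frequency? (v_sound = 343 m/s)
fₙ = nv/(2L) = 114.3 Hz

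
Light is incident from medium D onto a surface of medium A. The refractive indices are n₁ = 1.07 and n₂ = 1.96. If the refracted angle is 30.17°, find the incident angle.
sin θ₁ = (n₂/n₁)·sin θ₂ → θ₁ = 67.01°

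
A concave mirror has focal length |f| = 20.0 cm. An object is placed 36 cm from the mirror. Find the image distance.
f = +20.0 cm (concave); 1/di = 1/f − 1/do → di = 45 cm (real image, in front of mirror)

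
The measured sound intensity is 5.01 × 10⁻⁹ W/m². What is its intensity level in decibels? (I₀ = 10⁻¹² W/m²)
β = 10·log₁₀(I/I₀) = 37 dB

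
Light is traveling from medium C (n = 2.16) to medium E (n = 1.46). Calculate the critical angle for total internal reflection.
θc = arcsin(n₂/n₁) = 42.53°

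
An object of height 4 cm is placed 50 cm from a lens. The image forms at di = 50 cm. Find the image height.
hi = (-di/do) × ho = -4 cm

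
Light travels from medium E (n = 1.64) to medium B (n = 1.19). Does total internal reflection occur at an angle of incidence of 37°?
θc = arcsin(n₂/n₁) = 46.52°; 37° < θc, so no — the ray refracts.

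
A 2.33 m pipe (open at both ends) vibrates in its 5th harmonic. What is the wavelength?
λₙ = 2L/n = 0.932 m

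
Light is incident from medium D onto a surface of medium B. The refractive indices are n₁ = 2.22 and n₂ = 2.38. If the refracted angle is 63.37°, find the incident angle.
sin θ₁ = (n₂/n₁)·sin θ₂ → θ₁ = 73.4°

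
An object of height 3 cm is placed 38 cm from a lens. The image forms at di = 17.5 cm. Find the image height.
hi = (-di/do) × ho = -1.382 cm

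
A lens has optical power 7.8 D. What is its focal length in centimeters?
f = 1/P = 12.82 cm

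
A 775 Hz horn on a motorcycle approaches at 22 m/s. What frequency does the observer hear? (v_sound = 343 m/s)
f_obs = f·v/(v − v_s) = 828.1 Hz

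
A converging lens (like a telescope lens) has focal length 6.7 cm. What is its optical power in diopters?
P = 1/f = 14.93 D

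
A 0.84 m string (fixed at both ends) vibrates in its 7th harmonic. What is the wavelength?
λₙ = 2L/n = 0.24 m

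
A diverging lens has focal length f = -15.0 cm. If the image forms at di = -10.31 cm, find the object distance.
1/do = 1/f − 1/di → do = 32.97 cm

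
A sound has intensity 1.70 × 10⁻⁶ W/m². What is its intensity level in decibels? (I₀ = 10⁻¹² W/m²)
β = 10·log₁₀(I/I₀) = 62.3 dB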